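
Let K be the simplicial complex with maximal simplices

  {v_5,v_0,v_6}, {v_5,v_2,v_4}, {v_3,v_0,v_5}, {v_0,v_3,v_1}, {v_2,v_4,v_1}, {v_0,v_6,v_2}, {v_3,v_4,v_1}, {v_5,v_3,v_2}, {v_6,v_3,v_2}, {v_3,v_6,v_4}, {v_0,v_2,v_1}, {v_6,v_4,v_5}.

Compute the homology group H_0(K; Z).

H_0 ≅ Z.

Order the vertices as v_0 < v_1 < v_2 < v_3 < v_4 < v_5 < v_6. Listing each simplex with vertices in this order, K has dimension 2 with simplices:

  0-simplices (7): [v_0], [v_1], [v_2], [v_3], [v_4], [v_5], [v_6]
  1-simplices (18): (18 of them)
  2-simplices (12): (12 of them)

so the chain groups are C_0 ≅ Z^7, C_1 ≅ Z^18, C_2 ≅ Z^12.

∂_1: C_1 → C_0 maps an edge to its endpoints' difference, ∂[p,q] = q − p.
The resulting 7×18 matrix has rank 6, and its Smith normal form has invariant factors (1,1,1,1,1,1).

∂_2: C_2 → C_1 maps a triangle to the signed sum of its edges. For instance
  ∂[v_1,v_2,v_4] = [v_2,v_4] − [v_1,v_4] + [v_1,v_2],
  ∂[v_2,v_3,v_6] = [v_3,v_6] − [v_2,v_6] + [v_2,v_3].
The 18×12 boundary matrix has rank 12 and Smith normal form diag(1,1,1,1,1,1,1,1,1,1,1,2).

Reading off H_k = ker ∂_k / im ∂_{k+1}:

  H_0: rank C_0 − rank ∂_1 = 7 − 6 = 1, and the invariant factors of ∂_1 are all 1, so H_0 = Z.

(K is a triangulation of the real projective plane RP^2.)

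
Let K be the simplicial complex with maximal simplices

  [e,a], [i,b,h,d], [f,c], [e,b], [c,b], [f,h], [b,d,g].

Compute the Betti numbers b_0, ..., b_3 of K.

b_0 = 1, b_1 = 1, b_2 = 0, b_3 = 0.

We work with the vertex ordering a < b < c < d < e < f < g < h < i. The simplices of K, each written with vertices in increasing order, are:

  0-simplices (9): a, b, c, d, e, f, g, h, i
  1-simplices (13): ae, bc, bd, be, bg, bh, bi, cf, dg, dh, di, fh, hi
  2-simplices (5): bdg, bdh, bdi, bhi, dhi
  3-simplices (1): bdhi

Hence C_0 ≅ Z^9, C_1 ≅ Z^13, C_2 ≅ Z^5, C_3 ≅ Z^1.

The boundary map ∂_1: C_1 → C_0 sends each edge [p,q] (with p < q) to q − p. For instance
  ∂dg = g − d.
The resulting 9×13 matrix has rank 8, and its Smith normal form has invariant factors (1,1,1,1,1,1,1,1).

∂_2: C_2 → C_1 maps a triangle to the signed sum of its edges. For instance
  ∂bdi = di − bi + bd,
  ∂bdh = dh − bh + bd.
This gives a 13×5 integer matrix of rank 4; reducing to Smith normal form yields diagonal entries (1,1,1,1).

The boundary map ∂_3: C_3 → C_2 sends each 3-simplex σ to the alternating sum Σ_i (−1)^i (σ with its i-th vertex removed). For instance
  ∂bdhi = dhi − bhi + bdi − bdh.
As a 5×1 matrix over Z this has rank 1, with invariant factors (1).

Now H_k = ker ∂_k / im ∂_{k+1}, so:

  H_0: rank C_0 − rank ∂_1 = 9 − 8 = 1, and the invariant factors of ∂_1 are all 1, so H_0 = Z.
  H_1: rank ker ∂_1 − rank ∂_2 = (13 − 8) − 4 = 1, and the invariant factors of ∂_2 are all 1, so H_1 = Z.
  H_2: rank ker ∂_2 − rank ∂_3 = (5 − 4) − 1 = 0, and the invariant factors of ∂_3 are all 1, so H_2 = 0.
  H_3: rank ker ∂_3 − rank ∂_4 = (1 − 1) − 0 = 0, and there is no ∂_4, so H_3 = 0.

As a check, the Euler characteristic is 9 − 13 + 5 − 1 = 0, which agrees with 1 − 1 + 0 − 0 = 0.

Hence the Betti numbers are b_0 = 1, b_1 = 1, b_2 = 0, b_3 = 0.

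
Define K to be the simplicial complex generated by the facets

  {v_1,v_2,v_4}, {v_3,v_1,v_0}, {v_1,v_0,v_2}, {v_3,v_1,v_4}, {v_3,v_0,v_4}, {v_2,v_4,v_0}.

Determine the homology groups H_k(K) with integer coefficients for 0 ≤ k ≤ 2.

K has 5 vertices, 9 edges, 6 triangles.
rank ∂_0 = 0, rank ∂_1 = 4 ⇒ b_0 = 5 − 0 − 4 = 1; all invariant factors of ∂_1 are 1 so no torsion. So H_0 = Z.
rank ∂_1 = 4, rank ∂_2 = 5 ⇒ b_1 = 9 − 4 − 5 = 0; all invariant factors of ∂_2 are 1 so no torsion. So H_1 = 0.
rank ∂_2 = 5, rank ∂_3 = 0 ⇒ b_2 = 6 − 5 − 0 = 1. So H_2 = Z.

H_0 = Z,  H_1 = 0,  H_2 = Z.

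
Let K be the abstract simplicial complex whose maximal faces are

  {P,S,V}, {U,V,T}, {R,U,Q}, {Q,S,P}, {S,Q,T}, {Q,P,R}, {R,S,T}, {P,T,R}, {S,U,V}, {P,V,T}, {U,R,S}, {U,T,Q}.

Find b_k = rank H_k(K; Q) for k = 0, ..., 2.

K has 7 vertices, 18 edges, 12 triangles.
rank ∂_0 = 0, rank ∂_1 = 6 ⇒ b_0 = 7 − 0 − 6 = 1; all invariant factors of ∂_1 are 1 so no torsion. So H_0 ≅ Z.
rank ∂_1 = 6, rank ∂_2 = 12 ⇒ b_1 = 18 − 6 − 12 = 0; ∂_2 has invariant factor(s) [2] giving torsion. So H_1 ≅ Z/2.
rank ∂_2 = 12, rank ∂_3 = 0 ⇒ b_2 = 12 − 12 − 0 = 0. So H_2 ≅ 0.

b_0 = 1, b_1 = 0, b_2 = 0.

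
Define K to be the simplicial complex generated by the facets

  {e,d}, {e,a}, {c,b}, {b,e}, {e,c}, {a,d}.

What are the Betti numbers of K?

b_0 = 1, b_1 = 2.

Fix the vertex order a < b < c < d < e and write every simplex with vertices in increasing order. Then dim K = 1 and the simplices of K are:

  0-simplices (5): a, b, c, d, e
  1-simplices (6): ad, ae, bc, be, ce, de

so the chain groups are C_0 ≅ Z^5, C_1 ≅ Z^6.

Boundary ∂_1: C_1 → C_0 is given by ∂[p,q] = [q] − [p].
This gives a 5×6 integer matrix of rank 4; reducing to Smith normal form yields diagonal entries (1,1,1,1).

Computing H_k = (kernel of ∂_k) / (image of ∂_{k+1}):

  H_0: rank C_0 − rank ∂_1 = 5 − 4 = 1, and the invariant factors of ∂_1 are all 1, so H_0 = Z.
  H_1: rank ker ∂_1 − rank ∂_2 = (6 − 4) − 0 = 2, and there is no ∂_2, so H_1 = Z^2.

(K is a triangulation of a wedge of 2 circles.)

Hence the Betti numbers are b_0 = 1, b_1 = 2.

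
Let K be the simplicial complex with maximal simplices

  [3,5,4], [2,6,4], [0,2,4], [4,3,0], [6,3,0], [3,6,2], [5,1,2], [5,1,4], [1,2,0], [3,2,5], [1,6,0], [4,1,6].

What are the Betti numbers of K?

Fix the vertex order 0 < 1 < 2 < 3 < 4 < 5 < 6 and write every simplex with vertices in increasing order. Then dim K = 2 and the simplices of K are:

  0-simplices (7): [0], [1], [2], [3], [4], [5], [6]
  1-simplices (18): [0,1], [0,2], [0,3], [0,4], [0,6], [1,2], [1,4], [1,5], [1,6], [2,3], [2,4], [2,5], [2,6], [3,4], [3,5], [3,6], [4,5], [4,6]
  2-simplices (12): [0,1,2], [0,1,6], [0,2,4], [0,3,4], [0,3,6], [1,2,5], [1,4,5], [1,4,6], [2,3,5], [2,3,6], [2,4,6], [3,4,5]

Hence C_0 ≅ Z^7, C_1 ≅ Z^18, C_2 ≅ Z^12.

The boundary map ∂_1: C_1 → C_0 is given by ∂[p,q] = [q] − [p].
As a 7×18 matrix over Z this has rank 6, with invariant factors (1,1,1,1,1,1).

∂_2: C_2 → C_1 maps a triangle to the signed sum of its edges. For instance
  ∂[0,3,4] = [3,4] − [0,4] + [0,3],
  ∂[1,4,5] = [4,5] − [1,5] + [1,4].
The 18×12 boundary matrix has rank 12 and Smith normal form diag(1,1,1,1,1,1,1,1,1,1,1,2).

Computing H_k = (kernel of ∂_k) / (image of ∂_{k+1}):

  H_0: rank C_0 − rank ∂_1 = 7 − 6 = 1, and the invariant factors of ∂_1 are all 1, so H_0 = Z.
  H_1: rank ker ∂_1 − rank ∂_2 = (18 − 6) − 12 = 0, and ∂_2 has invariant factor 2 > 1, so H_1 = Z/2.
  H_2: rank ker ∂_2 − rank ∂_3 = (12 − 12) − 0 = 0, and there is no ∂_3, so H_2 = 0.

(K is a triangulation of the real projective plane RP^2.)

Hence the Betti numbers are b_0 = 1, b_1 = 0, b_2 = 0.

b_0 = 1, b_1 = 0, b_2 = 0.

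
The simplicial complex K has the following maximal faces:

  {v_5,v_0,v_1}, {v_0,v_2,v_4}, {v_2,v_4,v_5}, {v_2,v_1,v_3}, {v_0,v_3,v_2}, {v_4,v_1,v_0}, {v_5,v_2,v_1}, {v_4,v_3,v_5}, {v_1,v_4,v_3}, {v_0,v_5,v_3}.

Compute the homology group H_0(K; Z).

H_0 = Z.

Take the total order v_0 < v_1 < v_2 < v_3 < v_4 < v_5 on the vertex set. Then K (dimension 2) consists of the simplices:

  0-simplices (6): [v_0], [v_1], [v_2], [v_3], [v_4], [v_5]
  1-simplices (15): (15 of them)
  2-simplices (10): [v_0,v_1,v_4], [v_0,v_1,v_5], [v_0,v_2,v_3], [v_0,v_2,v_4], [v_0,v_3,v_5], [v_1,v_2,v_3], [v_1,v_2,v_5], [v_1,v_3,v_4], [v_2,v_4,v_5], [v_3,v_4,v_5]

giving chain groups C_0 ≅ Z^6, C_1 ≅ Z^15, C_2 ≅ Z^10.

The boundary map ∂_1: C_1 → C_0 sends each edge [p,q] (with p < q) to q − p.
The 6×15 boundary matrix has rank 5 and Smith normal form diag(1,1,1,1,1).

The boundary map ∂_2: C_2 → C_1 acts by ∂[p,q,r] = [q,r] − [p,r] + [p,q]. For instance
  ∂[v_1,v_2,v_3] = [v_2,v_3] − [v_1,v_3] + [v_1,v_2],
  ∂[v_1,v_3,v_4] = [v_3,v_4] − [v_1,v_4] + [v_1,v_3].
As a 15×10 matrix over Z this has rank 10, with invariant factors (1,1,1,1,1,1,1,1,1,2).

Reading off H_k = ker ∂_k / im ∂_{k+1}:

  H_0: rank C_0 − rank ∂_1 = 6 − 5 = 1, and the invariant factors of ∂_1 are all 1, so H_0 ≅ Z.

(K is a triangulation of the real projective plane RP^2.)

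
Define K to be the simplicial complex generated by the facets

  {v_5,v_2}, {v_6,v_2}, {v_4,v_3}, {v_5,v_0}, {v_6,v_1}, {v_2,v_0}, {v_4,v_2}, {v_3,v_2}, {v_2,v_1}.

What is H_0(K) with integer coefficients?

H_0 ≅ Z.

Order the vertices as v_0 < v_1 < v_2 < v_3 < v_4 < v_5 < v_6. Listing each simplex with vertices in this order, K has dimension 1 with simplices:

  0-simplices (7): [v_0], [v_1], [v_2], [v_3], [v_4], [v_5], [v_6]
  1-simplices (9): [v_0,v_2], [v_0,v_5], [v_1,v_2], [v_1,v_6], [v_2,v_3], [v_2,v_4], [v_2,v_5], [v_2,v_6], [v_3,v_4]

giving chain groups C_0 ≅ Z^7, C_1 ≅ Z^9.

∂_1: C_1 → C_0 sends each edge [p,q] (with p < q) to q − p.
The 7×9 boundary matrix has rank 6 and Smith normal form diag(1,1,1,1,1,1).

From H_k ≅ ker(∂_k) / im(∂_{k+1}) we obtain:

  H_0: rank C_0 − rank ∂_1 = 7 − 6 = 1, and the invariant factors of ∂_1 are all 1, so H_0 = Z.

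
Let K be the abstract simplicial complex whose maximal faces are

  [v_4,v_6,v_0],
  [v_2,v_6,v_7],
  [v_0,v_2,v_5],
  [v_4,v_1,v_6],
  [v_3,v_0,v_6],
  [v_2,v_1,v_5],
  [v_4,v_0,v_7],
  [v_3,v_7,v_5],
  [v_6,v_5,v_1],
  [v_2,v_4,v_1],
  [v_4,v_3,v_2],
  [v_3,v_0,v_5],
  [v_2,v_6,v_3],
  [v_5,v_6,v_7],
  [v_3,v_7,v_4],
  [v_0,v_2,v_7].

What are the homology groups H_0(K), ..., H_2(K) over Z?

Order the vertices as v_0 < v_1 < v_2 < v_3 < v_4 < v_5 < v_6 < v_7. Listing each simplex with vertices in this order, K has dimension 2 with simplices:

  0-simplices (8): [v_0], [v_1], [v_2], [v_3], [v_4], [v_5], [v_6], [v_7]
  1-simplices (24): (24 of them)
  2-simplices (16): (16 of them)

Hence C_0 ≅ Z^8, C_1 ≅ Z^24, C_2 ≅ Z^16.

∂_1: C_1 → C_0 sends each edge [p,q] (with p < q) to q − p. For instance
  ∂[v_4,v_7] = [v_7] − [v_4].
The resulting 8×24 matrix has rank 7, and its Smith normal form has invariant factors (1,1,1,1,1,1,1).

The boundary map ∂_2: C_2 → C_1 acts by ∂[p,q,r] = [q,r] − [p,r] + [p,q]. For instance
  ∂[v_2,v_3,v_6] = [v_3,v_6] − [v_2,v_6] + [v_2,v_3],
  ∂[v_1,v_2,v_5] = [v_2,v_5] − [v_1,v_5] + [v_1,v_2].
The 24×16 boundary matrix has rank 15 and Smith normal form diag(1,1,1,1,1,1,1,1,1,1,1,1,1,1,1).

Now H_k = ker ∂_k / im ∂_{k+1}, so:

  H_0: rank C_0 − rank ∂_1 = 8 − 7 = 1, and the invariant factors of ∂_1 are all 1, so H_0 = Z.
  H_1: rank ker ∂_1 − rank ∂_2 = (24 − 7) − 15 = 2, and the invariant factors of ∂_2 are all 1, so H_1 = Z^2.
  H_2: rank ker ∂_2 − rank ∂_3 = (16 − 15) − 0 = 1, and there is no ∂_3, so H_2 = Z.

As a check, the Euler characteristic is 8 − 24 + 16 = 0, which agrees with 1 − 2 + 1 = 0.

H_0 = Z,  H_1 = Z^2,  H_2 = Z.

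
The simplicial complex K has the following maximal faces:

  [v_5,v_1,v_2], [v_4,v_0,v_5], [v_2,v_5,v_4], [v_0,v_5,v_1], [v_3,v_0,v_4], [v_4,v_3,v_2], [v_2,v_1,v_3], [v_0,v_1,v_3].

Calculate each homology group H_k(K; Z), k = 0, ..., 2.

We work with the vertex ordering v_0 < v_1 < v_2 < v_3 < v_4 < v_5. The simplices of K, each written with vertices in increasing order, are:

  0-simplices (6): [v_0], [v_1], [v_2], [v_3], [v_4], [v_5]
  1-simplices (12): [v_0,v_1], [v_0,v_3], [v_0,v_4], [v_0,v_5], [v_1,v_2], [v_1,v_3], [v_1,v_5], [v_2,v_3], [v_2,v_4], [v_2,v_5], [v_3,v_4], [v_4,v_5]
  2-simplices (8): [v_0,v_1,v_3], [v_0,v_1,v_5], [v_0,v_3,v_4], [v_0,v_4,v_5], [v_1,v_2,v_3], [v_1,v_2,v_5], [v_2,v_3,v_4], [v_2,v_4,v_5]

Hence C_0 ≅ Z^6, C_1 ≅ Z^12, C_2 ≅ Z^8.

The boundary map ∂_1: C_1 → C_0 sends each edge [p,q] (with p < q) to q − p.
The resulting 6×12 matrix has rank 5, and its Smith normal form has invariant factors (1,1,1,1,1).

∂_2: C_2 → C_1 acts by ∂[p,q,r] = [q,r] − [p,r] + [p,q]. For instance
  ∂[v_1,v_2,v_5] = [v_2,v_5] − [v_1,v_5] + [v_1,v_2],
  ∂[v_0,v_1,v_5] = [v_1,v_5] − [v_0,v_5] + [v_0,v_1].
As a 12×8 matrix over Z this has rank 7, with invariant factors (1,1,1,1,1,1,1).

Computing H_k = (kernel of ∂_k) / (image of ∂_{k+1}):

  H_0: rank C_0 − rank ∂_1 = 6 − 5 = 1, and the invariant factors of ∂_1 are all 1, so H_0 = Z.
  H_1: rank ker ∂_1 − rank ∂_2 = (12 − 5) − 7 = 0, and the invariant factors of ∂_2 are all 1, so H_1 = 0.
  H_2: rank ker ∂_2 − rank ∂_3 = (8 − 7) − 0 = 1, and there is no ∂_3, so H_2 = Z.

As a check, the Euler characteristic is 6 − 12 + 8 = 2, which agrees with 1 − 0 + 1 = 2.

H_0 ≅ Z,  H_1 = 0,  H_2 ≅ Z.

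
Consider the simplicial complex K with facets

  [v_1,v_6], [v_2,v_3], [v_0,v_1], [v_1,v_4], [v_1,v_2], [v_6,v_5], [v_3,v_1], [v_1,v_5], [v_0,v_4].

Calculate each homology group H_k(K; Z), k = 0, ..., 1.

H_0 ≅ Z,  H_1 ≅ Z^3.

K has 7 vertices, 9 edges.
rank ∂_0 = 0, rank ∂_1 = 6 ⇒ b_0 = 7 − 0 − 6 = 1; all invariant factors of ∂_1 are 1 so no torsion. So H_0 ≅ Z.
rank ∂_1 = 6, rank ∂_2 = 0 ⇒ b_1 = 9 − 6 − 0 = 3. So H_1 ≅ Z^3.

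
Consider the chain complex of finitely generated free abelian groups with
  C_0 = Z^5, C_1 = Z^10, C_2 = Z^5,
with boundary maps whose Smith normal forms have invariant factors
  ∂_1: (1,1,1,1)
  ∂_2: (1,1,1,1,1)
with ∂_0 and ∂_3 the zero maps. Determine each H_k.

H_0: b_0 = 5 − 0 − 4 = 1; torsion from ∂_1 factors > 1: none. So H_0 = Z.
H_1: b_1 = 10 − 4 − 5 = 1; torsion from ∂_2 factors > 1: none. So H_1 = Z.
H_2: b_2 = 5 − 5 − 0 = 0; torsion from ∂_3 factors > 1: none. So H_2 = 0.

H_0 = Z,  H_1 = Z,  H_2 = 0.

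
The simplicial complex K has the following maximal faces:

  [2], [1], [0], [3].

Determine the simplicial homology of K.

H_0 = Z^4.

Order the vertices as 0 < 1 < 2 < 3. Listing each simplex with vertices in this order, K has dimension 0 with simplices:

  0-simplices (4): [0], [1], [2], [3]

giving chain groups C_0 ≅ Z^4.

Now H_k = ker ∂_k / im ∂_{k+1}, so:

  H_0: rank C_0 − rank ∂_1 = 4 − 0 = 4, and there is no ∂_1, so H_0 = Z^4.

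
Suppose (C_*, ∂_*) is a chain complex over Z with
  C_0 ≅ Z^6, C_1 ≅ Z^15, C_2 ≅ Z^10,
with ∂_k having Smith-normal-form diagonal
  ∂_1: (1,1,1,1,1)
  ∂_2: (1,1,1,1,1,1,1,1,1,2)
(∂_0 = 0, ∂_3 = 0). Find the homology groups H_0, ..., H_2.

H_0 ≅ Z,  H_1 ≅ Z/2,  H_2 = 0.

H_0: b_0 = 6 − 0 − 5 = 1; torsion from ∂_1 factors > 1: none. So H_0 ≅ Z.
H_1: b_1 = 15 − 5 − 10 = 0; torsion from ∂_2 factors > 1: [2]. So H_1 ≅ Z/2.
H_2: b_2 = 10 − 10 − 0 = 0; torsion from ∂_3 factors > 1: none. So H_2 ≅ 0.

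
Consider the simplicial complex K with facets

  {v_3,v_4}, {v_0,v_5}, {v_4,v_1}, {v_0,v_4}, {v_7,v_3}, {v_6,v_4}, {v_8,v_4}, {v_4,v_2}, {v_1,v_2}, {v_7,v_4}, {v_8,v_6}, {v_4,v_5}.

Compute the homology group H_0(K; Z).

Fix the vertex order v_0 < v_1 < v_2 < v_3 < v_4 < v_5 < v_6 < v_7 < v_8 and write every simplex with vertices in increasing order. Then dim K = 1 and the simplices of K are:

  0-simplices (9): [v_0], [v_1], [v_2], [v_3], [v_4], [v_5], [v_6], [v_7], [v_8]
  1-simplices (12): [v_0,v_4], [v_0,v_5], [v_1,v_2], [v_1,v_4], [v_2,v_4], [v_3,v_4], [v_3,v_7], [v_4,v_5], [v_4,v_6], [v_4,v_7], [v_4,v_8], [v_6,v_8]

giving chain groups C_0 ≅ Z^9, C_1 ≅ Z^12.

The boundary map ∂_1: C_1 → C_0 is given by ∂[p,q] = [q] − [p]. For instance
  ∂[v_3,v_4] = [v_4] − [v_3].
As a 9×12 matrix over Z this has rank 8, with invariant factors (1,1,1,1,1,1,1,1).

Computing H_k = (kernel of ∂_k) / (image of ∂_{k+1}):

  H_0: rank C_0 − rank ∂_1 = 9 − 8 = 1, and the invariant factors of ∂_1 are all 1, so H_0 = Z.

(K is a triangulation of a wedge of 4 circles.)

H_0 = Z.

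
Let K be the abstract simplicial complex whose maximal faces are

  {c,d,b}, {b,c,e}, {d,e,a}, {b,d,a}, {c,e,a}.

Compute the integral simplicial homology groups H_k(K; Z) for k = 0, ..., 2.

H_0 ≅ Z,  H_1 ≅ Z,  H_2 = 0.

Take the total order a < b < c < d < e on the vertex set. Then K (dimension 2) consists of the simplices:

  0-simplices (5): a, b, c, d, e
  1-simplices (10): ab, ac, ad, ae, bc, bd, be, cd, ce, de
  2-simplices (5): abd, ace, ade, bcd, bce

Hence C_0 ≅ Z^5, C_1 ≅ Z^10, C_2 ≅ Z^5.

The boundary map ∂_1: C_1 → C_0 is given by ∂[p,q] = [q] − [p].
The 5×10 boundary matrix has rank 4 and Smith normal form diag(1,1,1,1).

The boundary map ∂_2: C_2 → C_1 maps a triangle to the signed sum of its edges. For instance
  ∂bcd = cd − bd + bc,
  ∂ade = de − ae + ad.
As a 10×5 matrix over Z this has rank 5, with invariant factors (1,1,1,1,1).

Reading off H_k = ker ∂_k / im ∂_{k+1}:

  H_0: rank C_0 − rank ∂_1 = 5 − 4 = 1, and the invariant factors of ∂_1 are all 1, so H_0 = Z.
  H_1: rank ker ∂_1 − rank ∂_2 = (10 − 4) − 5 = 1, and the invariant factors of ∂_2 are all 1, so H_1 = Z.
  H_2: rank ker ∂_2 − rank ∂_3 = (5 − 5) − 0 = 0, and there is no ∂_3, so H_2 = 0.

As a check, the Euler characteristic is 5 − 10 + 5 = 0, which agrees with 1 − 1 + 0 = 0.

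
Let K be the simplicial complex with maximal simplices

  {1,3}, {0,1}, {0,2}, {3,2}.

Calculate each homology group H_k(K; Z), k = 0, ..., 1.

Take the total order 0 < 1 < 2 < 3 on the vertex set. Then K (dimension 1) consists of the simplices:

  0-simplices (4): [0], [1], [2], [3]
  1-simplices (4): [0,1], [0,2], [1,3], [2,3]

giving chain groups C_0 ≅ Z^4, C_1 ≅ Z^4.

∂_1: C_1 → C_0 is given by ∂[p,q] = [q] − [p]. For instance
  ∂[1,3] = [3] − [1].
As a 4×4 matrix over Z this has rank 3, with invariant factors (1,1,1).

Reading off H_k = ker ∂_k / im ∂_{k+1}:

  H_0: rank C_0 − rank ∂_1 = 4 − 3 = 1, and the invariant factors of ∂_1 are all 1, so H_0 = Z.
  H_1: rank ker ∂_1 − rank ∂_2 = (4 − 3) − 0 = 1, and there is no ∂_2, so H_1 = Z.

H_0 = Z,  H_1 = Z.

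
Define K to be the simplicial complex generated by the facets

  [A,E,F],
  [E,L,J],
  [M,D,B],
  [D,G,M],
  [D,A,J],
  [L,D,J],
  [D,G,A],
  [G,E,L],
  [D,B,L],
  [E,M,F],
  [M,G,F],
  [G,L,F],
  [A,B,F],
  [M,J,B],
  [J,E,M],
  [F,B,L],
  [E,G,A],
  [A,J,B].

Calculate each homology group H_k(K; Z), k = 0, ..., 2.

Order the vertices as A < B < D < E < F < G < J < L < M. Listing each simplex with vertices in this order, K has dimension 2 with simplices:

  0-simplices (9): A, B, D, E, F, G, J, L, M
  1-simplices (27): AB, AD, AE, AF, AG, AJ, BD, BF, BJ, BL, BM, DG, DJ, DL, DM, EF, EG, EJ, EL, EM, FG, FL, FM, GL, GM, JL, JM
  2-simplices (18): ABF, ABJ, ADG, ADJ, AEF, AEG, BDL, BDM, BFL, BJM, DGM, DJL, EFM, EGL, EJL, EJM, FGL, FGM

giving chain groups C_0 ≅ Z^9, C_1 ≅ Z^27, C_2 ≅ Z^18.

Boundary ∂_1: C_1 → C_0 is given by ∂[p,q] = [q] − [p]. For instance
  ∂AE = E − A.
This gives a 9×27 integer matrix of rank 8; reducing to Smith normal form yields diagonal entries (1,1,1,1,1,1,1,1).

Boundary ∂_2: C_2 → C_1 sends each 2-simplex [p,q,r] to [q,r] − [p,r] + [p,q]. For instance
  ∂ABJ = BJ − AJ + AB,
  ∂FGL = GL − FL + FG.
The 27×18 boundary matrix has rank 18 and Smith normal form diag(1,1,1,1,1,1,1,1,1,1,1,1,1,1,1,1,1,2).

Computing H_k = (kernel of ∂_k) / (image of ∂_{k+1}):

  H_0: rank C_0 − rank ∂_1 = 9 − 8 = 1, and the invariant factors of ∂_1 are all 1, so H_0 ≅ Z.
  H_1: rank ker ∂_1 − rank ∂_2 = (27 − 8) − 18 = 1, and ∂_2 has invariant factor 2 > 1, so H_1 ≅ Z ⊕ Z/2.
  H_2: rank ker ∂_2 − rank ∂_3 = (18 − 18) − 0 = 0, and there is no ∂_3, so H_2 ≅ 0.

H_0 = Z,  H_1 = Z ⊕ Z/2,  H_2 = 0.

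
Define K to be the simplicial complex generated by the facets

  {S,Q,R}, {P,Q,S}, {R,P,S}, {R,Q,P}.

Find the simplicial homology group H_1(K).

H_1 = 0.

We work with the vertex ordering P < Q < R < S. The simplices of K, each written with vertices in increasing order, are:

  0-simplices (4): P, Q, R, S
  1-simplices (6): PQ, PR, PS, QR, QS, RS
  2-simplices (4): PQR, PQS, PRS, QRS

Hence C_0 ≅ Z^4, C_1 ≅ Z^6, C_2 ≅ Z^4.

Boundary ∂_1: C_1 → C_0 sends each edge [p,q] (with p < q) to q − p. For instance
  ∂QR = R − Q.
The 4×6 boundary matrix has rank 3 and Smith normal form diag(1,1,1).

The boundary map ∂_2: C_2 → C_1 sends each 2-simplex [p,q,r] to [q,r] − [p,r] + [p,q]. For instance
  ∂QRS = RS − QS + QR,
  ∂PQS = QS − PS + PQ.
As a 6×4 matrix over Z this has rank 3, with invariant factors (1,1,1).

Reading off H_k = ker ∂_k / im ∂_{k+1}:

  H_1: rank ker ∂_1 − rank ∂_2 = (6 − 3) − 3 = 0, and the invariant factors of ∂_2 are all 1, so H_1 = 0.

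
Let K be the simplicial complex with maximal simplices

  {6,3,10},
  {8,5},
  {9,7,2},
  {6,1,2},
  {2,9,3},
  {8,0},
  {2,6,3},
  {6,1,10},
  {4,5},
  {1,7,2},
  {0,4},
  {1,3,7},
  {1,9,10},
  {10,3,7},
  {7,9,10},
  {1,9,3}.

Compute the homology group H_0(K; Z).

H_0 ≅ Z^2.

K has 11 vertices, 22 edges, 12 triangles.
rank ∂_0 = 0, rank ∂_1 = 9 ⇒ b_0 = 11 − 0 − 9 = 2; all invariant factors of ∂_1 are 1 so no torsion. So H_0 ≅ Z^2.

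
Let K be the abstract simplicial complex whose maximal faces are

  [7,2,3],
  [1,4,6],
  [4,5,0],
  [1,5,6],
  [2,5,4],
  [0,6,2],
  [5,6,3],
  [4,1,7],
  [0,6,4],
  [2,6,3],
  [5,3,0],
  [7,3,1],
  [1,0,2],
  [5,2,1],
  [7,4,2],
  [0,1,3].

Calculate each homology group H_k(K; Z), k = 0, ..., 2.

K has 8 vertices, 24 edges, 16 triangles.
rank ∂_0 = 0, rank ∂_1 = 7 ⇒ b_0 = 8 − 0 − 7 = 1; all invariant factors of ∂_1 are 1 so no torsion. So H_0 ≅ Z.
rank ∂_1 = 7, rank ∂_2 = 15 ⇒ b_1 = 24 − 7 − 15 = 2; all invariant factors of ∂_2 are 1 so no torsion. So H_1 ≅ Z^2.
rank ∂_2 = 15, rank ∂_3 = 0 ⇒ b_2 = 16 − 15 − 0 = 1. So H_2 ≅ Z.

H_0 = Z,  H_1 = Z^2,  H_2 = Z.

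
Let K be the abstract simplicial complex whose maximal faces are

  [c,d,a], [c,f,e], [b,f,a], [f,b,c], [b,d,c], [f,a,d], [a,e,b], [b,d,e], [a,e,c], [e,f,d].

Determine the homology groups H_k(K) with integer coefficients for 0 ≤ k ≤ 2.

H_0 = Z,  H_1 = Z/2Z,  H_2 = 0.

Fix the vertex order a < b < c < d < e < f and write every simplex with vertices in increasing order. Then dim K = 2 and the simplices of K are:

  0-simplices (6): a, b, c, d, e, f
  1-simplices (15): ab, ac, ad, ae, af, bc, bd, be, bf, cd, ce, cf, de, df, ef
  2-simplices (10): abe, abf, acd, ace, adf, bcd, bcf, bde, cef, def

giving chain groups C_0 ≅ Z^6, C_1 ≅ Z^15, C_2 ≅ Z^10.

∂_1: C_1 → C_0 sends each edge [p,q] (with p < q) to q − p. For instance
  ∂ae = e − a.
The resulting 6×15 matrix has rank 5, and its Smith normal form has invariant factors (1,1,1,1,1).

Boundary ∂_2: C_2 → C_1 maps a triangle to the signed sum of its edges. For instance
  ∂abf = bf − af + ab,
  ∂def = ef − df + de.
This gives a 15×10 integer matrix of rank 10; reducing to Smith normal form yields diagonal entries (1,1,1,1,1,1,1,1,1,2).

Reading off H_k = ker ∂_k / im ∂_{k+1}:

  H_0: rank C_0 − rank ∂_1 = 6 − 5 = 1, and the invariant factors of ∂_1 are all 1, so H_0 = Z.
  H_1: rank ker ∂_1 − rank ∂_2 = (15 − 5) − 10 = 0, and ∂_2 has invariant factor 2 > 1, so H_1 = Z/2Z.
  H_2: rank ker ∂_2 − rank ∂_3 = (10 − 10) − 0 = 0, and there is no ∂_3, so H_2 = 0.

As a check, the Euler characteristic is 6 − 15 + 10 = 1, which agrees with 1 − 0 + 0 = 1.
(K is a triangulation of the real projective plane RP^2.)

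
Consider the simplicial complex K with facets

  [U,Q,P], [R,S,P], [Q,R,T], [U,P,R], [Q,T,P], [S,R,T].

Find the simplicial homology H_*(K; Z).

H_0 = Z,  H_1 = Z,  H_2 = 0.

Order the vertices as P < Q < R < S < T < U. Listing each simplex with vertices in this order, K has dimension 2 with simplices:

  0-simplices (6): P, Q, R, S, T, U
  1-simplices (12): PQ, PR, PS, PT, PU, QR, QT, QU, RS, RT, RU, ST
  2-simplices (6): PQT, PQU, PRS, PRU, QRT, RST

Hence C_0 ≅ Z^6, C_1 ≅ Z^12, C_2 ≅ Z^6.

Boundary ∂_1: C_1 → C_0 sends each edge [p,q] (with p < q) to q − p.
The resulting 6×12 matrix has rank 5, and its Smith normal form has invariant factors (1,1,1,1,1).

The boundary map ∂_2: C_2 → C_1 acts by ∂[p,q,r] = [q,r] − [p,r] + [p,q]. For instance
  ∂PRS = RS − PS + PR,
  ∂PQU = QU − PU + PQ.
The resulting 12×6 matrix has rank 6, and its Smith normal form has invariant factors (1,1,1,1,1,1).

From H_k ≅ ker(∂_k) / im(∂_{k+1}) we obtain:

  H_0: rank C_0 − rank ∂_1 = 6 − 5 = 1, and the invariant factors of ∂_1 are all 1, so H_0 = Z.
  H_1: rank ker ∂_1 − rank ∂_2 = (12 − 5) − 6 = 1, and the invariant factors of ∂_2 are all 1, so H_1 = Z.
  H_2: rank ker ∂_2 − rank ∂_3 = (6 − 6) − 0 = 0, and there is no ∂_3, so H_2 = 0.

As a check, the Euler characteristic is 6 − 12 + 6 = 0, which agrees with 1 − 1 + 0 = 0.
(K is a triangulation of the cylinder S^1 x I.)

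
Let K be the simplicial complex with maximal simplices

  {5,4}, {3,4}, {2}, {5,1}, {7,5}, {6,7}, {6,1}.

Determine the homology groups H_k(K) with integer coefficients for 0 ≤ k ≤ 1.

H_0 ≅ Z^2,  H_1 ≅ Z.

Order the vertices as 1 < 2 < 3 < 4 < 5 < 6 < 7. Listing each simplex with vertices in this order, K has dimension 1 with simplices:

  0-simplices (7): [1], [2], [3], [4], [5], [6], [7]
  1-simplices (6): [1,5], [1,6], [3,4], [4,5], [5,7], [6,7]

giving chain groups C_0 ≅ Z^7, C_1 ≅ Z^6.

Boundary ∂_1: C_1 → C_0 is given by ∂[p,q] = [q] − [p]. For instance
  ∂[3,4] = [4] − [3].
As a 7×6 matrix over Z this has rank 5, with invariant factors (1,1,1,1,1).

Reading off H_k = ker ∂_k / im ∂_{k+1}:

  H_0: rank C_0 − rank ∂_1 = 7 − 5 = 2, and the invariant factors of ∂_1 are all 1, so H_0 ≅ Z^2.
  H_1: rank ker ∂_1 − rank ∂_2 = (6 − 5) − 0 = 1, and there is no ∂_2, so H_1 ≅ Z.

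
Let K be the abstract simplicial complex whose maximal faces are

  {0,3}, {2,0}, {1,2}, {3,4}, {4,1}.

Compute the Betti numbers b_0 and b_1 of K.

b_0 = 1, b_1 = 1.

Fix the vertex order 0 < 1 < 2 < 3 < 4 and write every simplex with vertices in increasing order. Then dim K = 1 and the simplices of K are:

  0-simplices (5): [0], [1], [2], [3], [4]
  1-simplices (5): [0,2], [0,3], [1,2], [1,4], [3,4]

Hence C_0 ≅ Z^5, C_1 ≅ Z^5.

∂_1: C_1 → C_0 sends each edge [p,q] (with p < q) to q − p. For instance
  ∂[1,2] = [2] − [1].
As a 5×5 matrix over Z this has rank 4, with invariant factors (1,1,1,1).

Now H_k = ker ∂_k / im ∂_{k+1}, so:

  H_0: rank C_0 − rank ∂_1 = 5 − 4 = 1, and the invariant factors of ∂_1 are all 1, so H_0 ≅ Z.
  H_1: rank ker ∂_1 − rank ∂_2 = (5 − 4) − 0 = 1, and there is no ∂_2, so H_1 ≅ Z.

(K is a triangulation of the circle S^1.)

Hence the Betti numbers are b_0 = 1, b_1 = 1.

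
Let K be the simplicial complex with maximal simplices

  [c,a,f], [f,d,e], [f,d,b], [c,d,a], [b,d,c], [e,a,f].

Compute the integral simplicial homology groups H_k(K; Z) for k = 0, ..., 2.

Order the vertices as a < b < c < d < e < f. Listing each simplex with vertices in this order, K has dimension 2 with simplices:

  0-simplices (6): a, b, c, d, e, f
  1-simplices (12): ac, ad, ae, af, bc, bd, bf, cd, cf, de, df, ef
  2-simplices (6): acd, acf, aef, bcd, bdf, def

Hence C_0 ≅ Z^6, C_1 ≅ Z^12, C_2 ≅ Z^6.

The boundary map ∂_1: C_1 → C_0 is given by ∂[p,q] = [q] − [p].
This gives a 6×12 integer matrix of rank 5; reducing to Smith normal form yields diagonal entries (1,1,1,1,1).

Boundary ∂_2: C_2 → C_1 acts by ∂[p,q,r] = [q,r] − [p,r] + [p,q]. For instance
  ∂def = ef − df + de,
  ∂acd = cd − ad + ac.
As a 12×6 matrix over Z this has rank 6, with invariant factors (1,1,1,1,1,1).

Computing H_k = (kernel of ∂_k) / (image of ∂_{k+1}):

  H_0: rank C_0 − rank ∂_1 = 6 − 5 = 1, and the invariant factors of ∂_1 are all 1, so H_0 ≅ Z.
  H_1: rank ker ∂_1 − rank ∂_2 = (12 − 5) − 6 = 1, and the invariant factors of ∂_2 are all 1, so H_1 ≅ Z.
  H_2: rank ker ∂_2 − rank ∂_3 = (6 − 6) − 0 = 0, and there is no ∂_3, so H_2 ≅ 0.

(K is a triangulation of the cylinder S^1 x I.)

H_0 ≅ Z,  H_1 ≅ Z,  H_2 = 0.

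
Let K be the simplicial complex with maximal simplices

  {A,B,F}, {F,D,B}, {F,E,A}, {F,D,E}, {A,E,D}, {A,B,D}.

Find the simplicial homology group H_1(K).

We work with the vertex ordering A < B < D < E < F. The simplices of K, each written with vertices in increasing order, are:

  0-simplices (5): A, B, D, E, F
  1-simplices (9): AB, AD, AE, AF, BD, BF, DE, DF, EF
  2-simplices (6): ABD, ABF, ADE, AEF, BDF, DEF

Hence C_0 ≅ Z^5, C_1 ≅ Z^9, C_2 ≅ Z^6.

Boundary ∂_1: C_1 → C_0 maps an edge to its endpoints' difference, ∂[p,q] = q − p. For instance
  ∂AF = F − A.
The 5×9 boundary matrix has rank 4 and Smith normal form diag(1,1,1,1).

The boundary map ∂_2: C_2 → C_1 maps a triangle to the signed sum of its edges. For instance
  ∂ABF = BF − AF + AB,
  ∂BDF = DF − BF + BD.
The 9×6 boundary matrix has rank 5 and Smith normal form diag(1,1,1,1,1).

From H_k ≅ ker(∂_k) / im(∂_{k+1}) we obtain:

  H_1: rank ker ∂_1 − rank ∂_2 = (9 − 4) − 5 = 0, and the invariant factors of ∂_2 are all 1, so H_1 ≅ 0.

(K is a triangulation of the 2-sphere S^2.)

H_1 ≅ 0.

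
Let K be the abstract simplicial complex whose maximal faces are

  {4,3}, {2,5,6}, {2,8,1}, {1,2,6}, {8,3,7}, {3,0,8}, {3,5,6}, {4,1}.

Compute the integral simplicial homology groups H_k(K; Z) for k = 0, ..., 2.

Fix the vertex order 0 < 1 < 2 < 3 < 4 < 5 < 6 < 7 < 8 and write every simplex with vertices in increasing order. Then dim K = 2 and the simplices of K are:

  0-simplices (9): [0], [1], [2], [3], [4], [5], [6], [7], [8]
  1-simplices (16): [0,3], [0,8], [1,2], [1,4], [1,6], [1,8], [2,5], [2,6], [2,8], [3,4], [3,5], [3,6], [3,7], [3,8], [5,6], [7,8]
  2-simplices (6): [0,3,8], [1,2,6], [1,2,8], [2,5,6], [3,5,6], [3,7,8]

so the chain groups are C_0 ≅ Z^9, C_1 ≅ Z^16, C_2 ≅ Z^6.

The boundary map ∂_1: C_1 → C_0 maps an edge to its endpoints' difference, ∂[p,q] = q − p.
The 9×16 boundary matrix has rank 8 and Smith normal form diag(1,1,1,1,1,1,1,1).

Boundary ∂_2: C_2 → C_1 acts by ∂[p,q,r] = [q,r] − [p,r] + [p,q]. For instance
  ∂[3,7,8] = [7,8] − [3,8] + [3,7],
  ∂[1,2,8] = [2,8] − [1,8] + [1,2].
The 16×6 boundary matrix has rank 6 and Smith normal form diag(1,1,1,1,1,1).

Computing H_k = (kernel of ∂_k) / (image of ∂_{k+1}):

  H_0: rank C_0 − rank ∂_1 = 9 − 8 = 1, and the invariant factors of ∂_1 are all 1, so H_0 ≅ Z.
  H_1: rank ker ∂_1 − rank ∂_2 = (16 − 8) − 6 = 2, and the invariant factors of ∂_2 are all 1, so H_1 ≅ Z^2.
  H_2: rank ker ∂_2 − rank ∂_3 = (6 − 6) − 0 = 0, and there is no ∂_3, so H_2 ≅ 0.

H_0 = Z,  H_1 = Z^2,  H_2 = 0.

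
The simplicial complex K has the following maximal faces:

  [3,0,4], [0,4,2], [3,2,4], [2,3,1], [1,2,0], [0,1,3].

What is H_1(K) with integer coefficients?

Take the total order 0 < 1 < 2 < 3 < 4 on the vertex set. Then K (dimension 2) consists of the simplices:

  0-simplices (5): [0], [1], [2], [3], [4]
  1-simplices (9): [0,1], [0,2], [0,3], [0,4], [1,2], [1,3], [2,3], [2,4], [3,4]
  2-simplices (6): [0,1,2], [0,1,3], [0,2,4], [0,3,4], [1,2,3], [2,3,4]

giving chain groups C_0 ≅ Z^5, C_1 ≅ Z^9, C_2 ≅ Z^6.

The boundary map ∂_1: C_1 → C_0 is given by ∂[p,q] = [q] − [p].
As a 5×9 matrix over Z this has rank 4, with invariant factors (1,1,1,1).

Boundary ∂_2: C_2 → C_1 sends each 2-simplex [p,q,r] to [q,r] − [p,r] + [p,q]. For instance
  ∂[0,3,4] = [3,4] − [0,4] + [0,3],
  ∂[2,3,4] = [3,4] − [2,4] + [2,3].
The resulting 9×6 matrix has rank 5, and its Smith normal form has invariant factors (1,1,1,1,1).

Reading off H_k = ker ∂_k / im ∂_{k+1}:

  H_1: rank ker ∂_1 − rank ∂_2 = (9 − 4) − 5 = 0, and the invariant factors of ∂_2 are all 1, so H_1 ≅ 0.

(K is a triangulation of the 2-sphere S^2.)

H_1 = 0.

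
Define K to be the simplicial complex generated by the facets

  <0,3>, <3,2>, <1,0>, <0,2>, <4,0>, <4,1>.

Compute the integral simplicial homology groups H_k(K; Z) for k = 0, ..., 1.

Order the vertices as 0 < 1 < 2 < 3 < 4. Listing each simplex with vertices in this order, K has dimension 1 with simplices:

  0-simplices (5): [0], [1], [2], [3], [4]
  1-simplices (6): [0,1], [0,2], [0,3], [0,4], [1,4], [2,3]

so the chain groups are C_0 ≅ Z^5, C_1 ≅ Z^6.

∂_1: C_1 → C_0 sends each edge [p,q] (with p < q) to q − p.
The resulting 5×6 matrix has rank 4, and its Smith normal form has invariant factors (1,1,1,1).

Computing H_k = (kernel of ∂_k) / (image of ∂_{k+1}):

  H_0: rank C_0 − rank ∂_1 = 5 − 4 = 1, and the invariant factors of ∂_1 are all 1, so H_0 ≅ Z.
  H_1: rank ker ∂_1 − rank ∂_2 = (6 − 4) − 0 = 2, and there is no ∂_2, so H_1 ≅ Z^2.

(K is a triangulation of a wedge of 2 circles.)

H_0 ≅ Z,  H_1 ≅ Z^2.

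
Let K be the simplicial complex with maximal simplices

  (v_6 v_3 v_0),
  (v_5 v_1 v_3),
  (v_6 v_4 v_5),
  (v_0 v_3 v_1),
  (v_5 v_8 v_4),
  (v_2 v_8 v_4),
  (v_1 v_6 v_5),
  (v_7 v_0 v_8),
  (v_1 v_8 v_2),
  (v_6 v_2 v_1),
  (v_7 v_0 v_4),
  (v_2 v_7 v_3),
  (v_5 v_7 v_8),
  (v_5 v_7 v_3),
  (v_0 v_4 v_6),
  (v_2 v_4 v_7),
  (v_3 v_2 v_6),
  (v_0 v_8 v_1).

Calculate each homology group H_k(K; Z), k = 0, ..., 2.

Fix the vertex order v_0 < v_1 < v_2 < v_3 < v_4 < v_5 < v_6 < v_7 < v_8 and write every simplex with vertices in increasing order. Then dim K = 2 and the simplices of K are:

  0-simplices (9): [v_0], [v_1], [v_2], [v_3], [v_4], [v_5], [v_6], [v_7], [v_8]
  1-simplices (27): (27 of them)
  2-simplices (18): (18 of them)

Hence C_0 ≅ Z^9, C_1 ≅ Z^27, C_2 ≅ Z^18.

∂_1: C_1 → C_0 sends each edge [p,q] (with p < q) to q − p. For instance
  ∂[v_2,v_7] = [v_7] − [v_2].
The 9×27 boundary matrix has rank 8 and Smith normal form diag(1,1,1,1,1,1,1,1).

The boundary map ∂_2: C_2 → C_1 maps a triangle to the signed sum of its edges. For instance
  ∂[v_1,v_2,v_6] = [v_2,v_6] − [v_1,v_6] + [v_1,v_2],
  ∂[v_0,v_4,v_6] = [v_4,v_6] − [v_0,v_6] + [v_0,v_4].
As a 27×18 matrix over Z this has rank 18, with invariant factors (1,1,1,1,1,1,1,1,1,1,1,1,1,1,1,1,1,2).

From H_k ≅ ker(∂_k) / im(∂_{k+1}) we obtain:

  H_0: rank C_0 − rank ∂_1 = 9 − 8 = 1, and the invariant factors of ∂_1 are all 1, so H_0 = Z.
  H_1: rank ker ∂_1 − rank ∂_2 = (27 − 8) − 18 = 1, and ∂_2 has invariant factor 2 > 1, so H_1 = Z ⊕ Z/2Z.
  H_2: rank ker ∂_2 − rank ∂_3 = (18 − 18) − 0 = 0, and there is no ∂_3, so H_2 = 0.

(K is a triangulation of the Klein bottle.)

H_0 = Z,  H_1 = Z ⊕ Z/2Z,  H_2 = 0.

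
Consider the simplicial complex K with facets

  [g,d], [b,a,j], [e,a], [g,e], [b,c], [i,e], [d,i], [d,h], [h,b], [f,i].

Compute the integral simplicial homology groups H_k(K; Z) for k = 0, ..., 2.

H_0 = Z,  H_1 = Z^2,  H_2 = 0.

Order the vertices as a < b < c < d < e < f < g < h < i < j. Listing each simplex with vertices in this order, K has dimension 2 with simplices:

  0-simplices (10): a, b, c, d, e, f, g, h, i, j
  1-simplices (12): ab, ae, aj, bc, bh, bj, dg, dh, di, eg, ei, fi
  2-simplices (1): abj

Hence C_0 ≅ Z^10, C_1 ≅ Z^12, C_2 ≅ Z^1.

Boundary ∂_1: C_1 → C_0 sends each edge [p,q] (with p < q) to q − p. For instance
  ∂bh = h − b.
The resulting 10×12 matrix has rank 9, and its Smith normal form has invariant factors (1,1,1,1,1,1,1,1,1).

Boundary ∂_2: C_2 → C_1 maps a triangle to the signed sum of its edges. For instance
  ∂abj = bj − aj + ab.
As a 12×1 matrix over Z this has rank 1, with invariant factors (1).

Now H_k = ker ∂_k / im ∂_{k+1}, so:

  H_0: rank C_0 − rank ∂_1 = 10 − 9 = 1, and the invariant factors of ∂_1 are all 1, so H_0 ≅ Z.
  H_1: rank ker ∂_1 − rank ∂_2 = (12 − 9) − 1 = 2, and the invariant factors of ∂_2 are all 1, so H_1 ≅ Z^2.
  H_2: rank ker ∂_2 − rank ∂_3 = (1 − 1) − 0 = 0, and there is no ∂_3, so H_2 ≅ 0.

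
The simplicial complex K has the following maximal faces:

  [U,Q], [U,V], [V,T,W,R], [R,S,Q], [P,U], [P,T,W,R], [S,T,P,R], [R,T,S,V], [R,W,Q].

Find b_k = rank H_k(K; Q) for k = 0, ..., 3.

Order the vertices as P < Q < R < S < T < U < V < W. Listing each simplex with vertices in this order, K has dimension 3 with simplices:

  0-simplices (8): P, Q, R, S, T, U, V, W
  1-simplices (19): PR, PS, PT, PU, PW, QR, QS, QU, QW, RS, RT, RV, RW, ST, SV, TV, TW, UV, VW
  2-simplices (14): PRS, PRT, PRW, PST, PTW, QRS, QRW, RST, RSV, RTV, RTW, RVW, STV, TVW
  3-simplices (4): PRST, PRTW, RSTV, RTVW

so the chain groups are C_0 ≅ Z^8, C_1 ≅ Z^19, C_2 ≅ Z^14, C_3 ≅ Z^4.

The boundary map ∂_1: C_1 → C_0 sends each edge [p,q] (with p < q) to q − p.
As a 8×19 matrix over Z this has rank 7, with invariant factors (1,1,1,1,1,1,1).

Boundary ∂_2: C_2 → C_1 maps a triangle to the signed sum of its edges. For instance
  ∂RTV = TV − RV + RT,
  ∂PST = ST − PT + PS.
The resulting 19×14 matrix has rank 10, and its Smith normal form has invariant factors (1,1,1,1,1,1,1,1,1,1).

Boundary ∂_3: C_3 → C_2 sends each 3-simplex σ to the alternating sum Σ_i (−1)^i (σ with its i-th vertex removed). For instance
  ∂PRTW = RTW − PTW + PRW − PRT,
  ∂RSTV = STV − RTV + RSV − RST.
The 14×4 boundary matrix has rank 4 and Smith normal form diag(1,1,1,1).

From H_k ≅ ker(∂_k) / im(∂_{k+1}) we obtain:

  H_0: rank C_0 − rank ∂_1 = 8 − 7 = 1, and the invariant factors of ∂_1 are all 1, so H_0 ≅ Z.
  H_1: rank ker ∂_1 − rank ∂_2 = (19 − 7) − 10 = 2, and the invariant factors of ∂_2 are all 1, so H_1 ≅ Z^2.
  H_2: rank ker ∂_2 − rank ∂_3 = (14 − 10) − 4 = 0, and the invariant factors of ∂_3 are all 1, so H_2 ≅ 0.
  H_3: rank ker ∂_3 − rank ∂_4 = (4 − 4) − 0 = 0, and there is no ∂_4, so H_3 ≅ 0.

Hence the Betti numbers are b_0 = 1, b_1 = 2, b_2 = 0, b_3 = 0.

b_0 = 1, b_1 = 2, b_2 = 0, b_3 = 0.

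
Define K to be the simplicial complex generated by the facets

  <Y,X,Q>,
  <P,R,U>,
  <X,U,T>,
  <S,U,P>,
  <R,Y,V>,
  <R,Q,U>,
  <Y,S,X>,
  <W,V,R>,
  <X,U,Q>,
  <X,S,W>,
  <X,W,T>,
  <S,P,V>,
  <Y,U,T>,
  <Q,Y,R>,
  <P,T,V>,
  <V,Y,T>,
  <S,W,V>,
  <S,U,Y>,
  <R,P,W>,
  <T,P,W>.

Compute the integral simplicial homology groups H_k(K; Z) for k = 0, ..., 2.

Take the total order P < Q < R < S < T < U < V < W < X < Y on the vertex set. Then K (dimension 2) consists of the simplices:

  0-simplices (10): P, Q, R, S, T, U, V, W, X, Y
  1-simplices (30): PR, PS, PT, PU, PV, PW, QR, QU, QX, QY, RU, RV, RW, RY, SU, SV, SW, SX, SY, TU, TV, TW, TX, TY, UX, UY, VW, VY, WX, XY
  2-simplices (20): PRU, PRW, PSU, PSV, PTV, PTW, QRU, QRY, QUX, QXY, RVW, RVY, SUY, SVW, SWX, SXY, TUX, TUY, TVY, TWX

Hence C_0 ≅ Z^10, C_1 ≅ Z^30, C_2 ≅ Z^20.

The boundary map ∂_1: C_1 → C_0 is given by ∂[p,q] = [q] − [p].
As a 10×30 matrix over Z this has rank 9, with invariant factors (1,1,1,1,1,1,1,1,1).

Boundary ∂_2: C_2 → C_1 acts by ∂[p,q,r] = [q,r] − [p,r] + [p,q]. For instance
  ∂SWX = WX − SX + SW,
  ∂PTV = TV − PV + PT.
This gives a 30×20 integer matrix of rank 20; reducing to Smith normal form yields diagonal entries (1,1,1,1,1,1,1,1,1,1,1,1,1,1,1,1,1,1,1,2).

Reading off H_k = ker ∂_k / im ∂_{k+1}:

  H_0: rank C_0 − rank ∂_1 = 10 − 9 = 1, and the invariant factors of ∂_1 are all 1, so H_0 = Z.
  H_1: rank ker ∂_1 − rank ∂_2 = (30 − 9) − 20 = 1, and ∂_2 has invariant factor 2 > 1, so H_1 = Z ⊕ Z/2Z.
  H_2: rank ker ∂_2 − rank ∂_3 = (20 − 20) − 0 = 0, and there is no ∂_3, so H_2 = 0.

As a check, the Euler characteristic is 10 − 30 + 20 = 0, which agrees with 1 − 1 + 0 = 0.
(K is a triangulation of the Klein bottle.)

H_0 ≅ Z,  H_1 ≅ Z ⊕ Z/2Z,  H_2 = 0.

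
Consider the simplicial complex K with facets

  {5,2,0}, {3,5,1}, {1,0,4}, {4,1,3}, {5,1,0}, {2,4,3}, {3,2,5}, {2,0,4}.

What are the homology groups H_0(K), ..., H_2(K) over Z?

K has 6 vertices, 12 edges, 8 triangles.
rank ∂_0 = 0, rank ∂_1 = 5 ⇒ b_0 = 6 − 0 − 5 = 1; all invariant factors of ∂_1 are 1 so no torsion. So H_0 ≅ Z.
rank ∂_1 = 5, rank ∂_2 = 7 ⇒ b_1 = 12 − 5 − 7 = 0; all invariant factors of ∂_2 are 1 so no torsion. So H_1 ≅ 0.
rank ∂_2 = 7, rank ∂_3 = 0 ⇒ b_2 = 8 − 7 − 0 = 1. So H_2 ≅ Z.

H_0 = Z,  H_1 = 0,  H_2 = Z.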